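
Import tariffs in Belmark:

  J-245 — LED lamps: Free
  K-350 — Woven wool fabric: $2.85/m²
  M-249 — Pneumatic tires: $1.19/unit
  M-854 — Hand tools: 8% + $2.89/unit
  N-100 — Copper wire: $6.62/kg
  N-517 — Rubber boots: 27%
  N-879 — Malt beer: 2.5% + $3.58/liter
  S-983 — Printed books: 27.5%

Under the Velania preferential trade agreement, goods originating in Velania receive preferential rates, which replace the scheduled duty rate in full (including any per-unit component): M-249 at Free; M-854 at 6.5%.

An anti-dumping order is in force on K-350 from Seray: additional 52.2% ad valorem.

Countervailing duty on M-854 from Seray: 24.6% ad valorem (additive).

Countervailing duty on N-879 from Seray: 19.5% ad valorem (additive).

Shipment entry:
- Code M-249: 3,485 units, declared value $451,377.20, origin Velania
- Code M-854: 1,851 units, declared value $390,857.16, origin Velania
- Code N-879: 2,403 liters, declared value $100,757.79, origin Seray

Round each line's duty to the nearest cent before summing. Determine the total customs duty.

$56,175.17

Line 1 (M-249, Velania, 3,485 units, $451,377.20):
Base rate for M-249 is $1.19/unit.
Origin Velania qualifies under the Belmark–Velania agreement and M-249 is covered: preferential rate Free applies instead.
Duty = $451,377.20 × 0% = $0.00.
Line 2 (M-854, Velania, 1,851 units, $390,857.16):
Base rate for M-854 is 8% + $2.89/unit.
Origin Velania qualifies under the Belmark–Velania agreement and M-854 is covered: preferential rate 6.5% applies instead.
The additional-duty order on M-854 targets Seray, not Velania; it does not apply.
Duty = $390,857.16 × 6.5% = $25,405.72.
Line 3 (N-879, Seray, 2,403 liters, $100,757.79):
Base rate for N-879 is 2.5% + $3.58/liter.
Additional duty on N-879 from Seray: +19.5%. Applied ad valorem rate: 2.5% + 19.5% = 22%.
Duty = $100,757.79 × 22% + 2,403 × $3.58 = $30,769.45.
Total = $0.00 + $25,405.72 + $30,769.45 = $56,175.17.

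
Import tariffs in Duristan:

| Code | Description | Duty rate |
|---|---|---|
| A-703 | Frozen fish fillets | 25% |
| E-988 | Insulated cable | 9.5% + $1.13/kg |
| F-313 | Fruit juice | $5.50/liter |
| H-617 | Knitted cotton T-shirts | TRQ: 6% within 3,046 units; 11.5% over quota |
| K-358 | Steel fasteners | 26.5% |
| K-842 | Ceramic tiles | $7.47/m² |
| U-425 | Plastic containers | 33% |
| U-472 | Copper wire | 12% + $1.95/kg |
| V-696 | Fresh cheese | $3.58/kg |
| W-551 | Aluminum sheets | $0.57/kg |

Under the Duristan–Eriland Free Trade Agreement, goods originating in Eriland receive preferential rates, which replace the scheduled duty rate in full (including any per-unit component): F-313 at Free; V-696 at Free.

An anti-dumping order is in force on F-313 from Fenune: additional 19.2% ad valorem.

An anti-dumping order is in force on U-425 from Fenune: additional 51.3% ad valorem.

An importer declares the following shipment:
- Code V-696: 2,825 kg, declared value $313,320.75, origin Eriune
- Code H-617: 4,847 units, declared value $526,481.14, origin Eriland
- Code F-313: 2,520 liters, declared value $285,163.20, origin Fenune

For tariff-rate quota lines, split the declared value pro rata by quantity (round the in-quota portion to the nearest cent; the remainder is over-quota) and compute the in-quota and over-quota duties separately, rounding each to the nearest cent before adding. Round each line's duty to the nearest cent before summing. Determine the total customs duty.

$121,073.05

Line 1 (V-696, Eriune, 2,825 kg, $313,320.75):
Base rate for V-696 is $3.58/kg.
V-696 has an FTA preferential rate, but origin Eriune is not Eriland; base rate stands.
Duty = 2,825 × $3.58 = $10,113.50.
Line 2 (H-617, Eriland, 4,847 units, $526,481.14):
Code H-617 is under a tariff-rate quota (threshold 3,046 units). In-quota: 3,046 units at 6%; over-quota: 1,801 units at 11.5%.
Pro-rata value split: in-quota = $526,481.14 × 3,046/4,847 = $330,856.52; over-quota = $526,481.14 − $330,856.52 = $195,624.62.
In-quota duty = $330,856.52 × 6% = $19,851.39. Over-quota duty = $195,624.62 × 11.5% = $22,496.83.
Line duty = $19,851.39 + $22,496.83 = $42,348.22.
Line 3 (F-313, Fenune, 2,520 liters, $285,163.20):
Base rate for F-313 is $5.50/liter.
F-313 has an FTA preferential rate, but origin Fenune is not Eriland; base rate stands.
Additional duty on F-313 from Fenune: +19.2% ad valorem. Applied ad valorem rate = 19.2%.
Duty = $285,163.20 × 19.2% + 2,520 × $5.50 = $68,611.33.
Total = $10,113.50 + $42,348.22 + $68,611.33 = $121,073.05.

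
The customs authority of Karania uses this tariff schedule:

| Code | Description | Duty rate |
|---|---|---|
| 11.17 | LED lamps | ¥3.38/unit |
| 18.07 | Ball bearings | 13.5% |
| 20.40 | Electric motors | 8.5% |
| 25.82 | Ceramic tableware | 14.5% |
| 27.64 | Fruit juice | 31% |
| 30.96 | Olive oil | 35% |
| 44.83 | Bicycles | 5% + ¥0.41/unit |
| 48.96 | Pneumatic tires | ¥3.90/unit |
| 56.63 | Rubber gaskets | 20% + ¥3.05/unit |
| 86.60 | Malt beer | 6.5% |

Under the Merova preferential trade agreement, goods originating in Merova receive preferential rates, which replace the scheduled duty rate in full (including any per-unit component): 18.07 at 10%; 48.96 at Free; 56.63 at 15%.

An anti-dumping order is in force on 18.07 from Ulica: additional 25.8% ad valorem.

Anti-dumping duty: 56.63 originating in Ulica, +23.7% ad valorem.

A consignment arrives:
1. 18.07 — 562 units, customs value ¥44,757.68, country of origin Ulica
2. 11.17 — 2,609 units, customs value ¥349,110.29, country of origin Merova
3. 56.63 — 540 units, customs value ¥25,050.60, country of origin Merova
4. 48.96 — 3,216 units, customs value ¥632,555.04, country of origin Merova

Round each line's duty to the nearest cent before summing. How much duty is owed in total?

Line 1 (18.07, Ulica, 562 units, ¥44,757.68):
Base rate for 18.07 is 13.5%.
18.07 has an FTA preferential rate, but origin Ulica is not Merova; base rate stands.
Additional duty on 18.07 from Ulica: +25.8%. Applied ad valorem rate: 13.5% + 25.8% = 39.3%.
Duty = ¥44,757.68 × 39.3% = ¥17,589.77.
Line 2 (11.17, Merova, 2,609 units, ¥349,110.29):
Base rate for 11.17 is ¥3.38/unit.
Origin Merova is the FTA partner but 11.17 is not on the preference list; base rate stands.
Duty = 2,609 × ¥3.38 = ¥8,818.42.
Line 3 (56.63, Merova, 540 units, ¥25,050.60):
Base rate for 56.63 is 20% + ¥3.05/unit.
Origin Merova qualifies under the Karania–Merova agreement and 56.63 is covered: preferential rate 15% applies instead.
The additional-duty order on 56.63 targets Ulica, not Merova; it does not apply.
Duty = ¥25,050.60 × 15% = ¥3,757.59.
Line 4 (48.96, Merova, 3,216 units, ¥632,555.04):
Base rate for 48.96 is ¥3.90/unit.
Origin Merova qualifies under the Karania–Merova agreement and 48.96 is covered: preferential rate Free applies instead.
Duty = ¥632,555.04 × 0% = ¥0.00.
Total = ¥17,589.77 + ¥8,818.42 + ¥3,757.59 + ¥0.00 = ¥30,165.78.

¥30,165.78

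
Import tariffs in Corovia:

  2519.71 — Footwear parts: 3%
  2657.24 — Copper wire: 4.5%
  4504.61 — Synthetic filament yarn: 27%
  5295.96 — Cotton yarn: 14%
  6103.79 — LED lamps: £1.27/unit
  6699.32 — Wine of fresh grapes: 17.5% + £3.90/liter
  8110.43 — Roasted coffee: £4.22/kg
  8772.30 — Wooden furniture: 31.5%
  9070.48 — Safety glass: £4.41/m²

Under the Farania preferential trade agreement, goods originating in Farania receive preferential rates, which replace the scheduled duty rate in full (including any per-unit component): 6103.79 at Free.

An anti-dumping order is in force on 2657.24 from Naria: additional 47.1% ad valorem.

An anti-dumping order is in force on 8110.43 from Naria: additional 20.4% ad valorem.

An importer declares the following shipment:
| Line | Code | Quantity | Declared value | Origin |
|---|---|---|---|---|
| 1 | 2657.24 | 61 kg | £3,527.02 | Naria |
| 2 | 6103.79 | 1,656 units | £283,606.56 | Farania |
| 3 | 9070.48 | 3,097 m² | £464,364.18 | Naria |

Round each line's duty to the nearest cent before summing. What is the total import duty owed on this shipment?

£15,477.71

Line 1 (2657.24, Naria, 61 kg, £3,527.02):
Base rate for 2657.24 is 4.5%.
Additional duty on 2657.24 from Naria: +47.1%. Applied ad valorem rate: 4.5% + 47.1% = 51.6%.
Duty = £3,527.02 × 51.6% = £1,819.94.
Line 2 (6103.79, Farania, 1,656 units, £283,606.56):
Base rate for 6103.79 is £1.27/unit.
Origin Farania qualifies under the Corovia–Farania agreement and 6103.79 is covered: preferential rate Free applies instead.
Duty = £283,606.56 × 0% = £0.00.
Line 3 (9070.48, Naria, 3,097 m², £464,364.18):
Base rate for 9070.48 is £4.41/m².
Duty = 3,097 × £4.41 = £13,657.77.
Total = £1,819.94 + £0.00 + £13,657.77 = £15,477.71.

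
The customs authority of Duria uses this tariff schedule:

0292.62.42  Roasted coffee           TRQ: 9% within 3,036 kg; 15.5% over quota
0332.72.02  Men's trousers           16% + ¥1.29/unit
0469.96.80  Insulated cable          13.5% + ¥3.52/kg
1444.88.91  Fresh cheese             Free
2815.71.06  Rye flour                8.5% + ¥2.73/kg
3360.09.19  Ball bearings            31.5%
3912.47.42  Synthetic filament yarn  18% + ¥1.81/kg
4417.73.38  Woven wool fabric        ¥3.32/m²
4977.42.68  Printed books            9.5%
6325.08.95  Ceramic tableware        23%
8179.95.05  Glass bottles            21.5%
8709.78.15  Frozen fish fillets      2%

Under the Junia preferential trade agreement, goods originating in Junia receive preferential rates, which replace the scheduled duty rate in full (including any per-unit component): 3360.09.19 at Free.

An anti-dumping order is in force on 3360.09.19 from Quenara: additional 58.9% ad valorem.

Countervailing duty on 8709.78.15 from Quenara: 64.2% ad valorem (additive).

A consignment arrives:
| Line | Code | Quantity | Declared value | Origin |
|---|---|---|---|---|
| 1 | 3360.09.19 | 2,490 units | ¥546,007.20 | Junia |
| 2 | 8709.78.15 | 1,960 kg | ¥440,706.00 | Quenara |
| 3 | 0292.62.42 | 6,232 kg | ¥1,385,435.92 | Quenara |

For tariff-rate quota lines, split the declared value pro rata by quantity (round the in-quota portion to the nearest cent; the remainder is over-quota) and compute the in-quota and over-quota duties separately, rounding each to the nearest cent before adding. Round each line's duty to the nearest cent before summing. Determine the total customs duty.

Line 1 (3360.09.19, Junia, 2,490 units, ¥546,007.20):
Base rate for 3360.09.19 is 31.5%.
Origin Junia qualifies under the Duria–Junia agreement and 3360.09.19 is covered: preferential rate Free applies instead.
The additional-duty order on 3360.09.19 targets Quenara, not Junia; it does not apply.
Duty = ¥546,007.20 × 0% = ¥0.00.
Line 2 (8709.78.15, Quenara, 1,960 kg, ¥440,706.00):
Base rate for 8709.78.15 is 2%.
Additional duty on 8709.78.15 from Quenara: +64.2%. Applied ad valorem rate: 2% + 64.2% = 66.2%.
Duty = ¥440,706.00 × 66.2% = ¥291,747.37.
Line 3 (0292.62.42, Quenara, 6,232 kg, ¥1,385,435.92):
Code 0292.62.42 is under a tariff-rate quota (threshold 3,036 kg). In-quota: 3,036 kg at 9%; over-quota: 3,196 kg at 15.5%.
Pro-rata value split: in-quota = ¥1,385,435.92 × 3,036/6,232 = ¥674,933.16; over-quota = ¥1,385,435.92 − ¥674,933.16 = ¥710,502.76.
In-quota duty = ¥674,933.16 × 9% = ¥60,743.98. Over-quota duty = ¥710,502.76 × 15.5% = ¥110,127.93.
Line duty = ¥60,743.98 + ¥110,127.93 = ¥170,871.91.
Total = ¥0.00 + ¥291,747.37 + ¥170,871.91 = ¥462,619.28.

¥462,619.28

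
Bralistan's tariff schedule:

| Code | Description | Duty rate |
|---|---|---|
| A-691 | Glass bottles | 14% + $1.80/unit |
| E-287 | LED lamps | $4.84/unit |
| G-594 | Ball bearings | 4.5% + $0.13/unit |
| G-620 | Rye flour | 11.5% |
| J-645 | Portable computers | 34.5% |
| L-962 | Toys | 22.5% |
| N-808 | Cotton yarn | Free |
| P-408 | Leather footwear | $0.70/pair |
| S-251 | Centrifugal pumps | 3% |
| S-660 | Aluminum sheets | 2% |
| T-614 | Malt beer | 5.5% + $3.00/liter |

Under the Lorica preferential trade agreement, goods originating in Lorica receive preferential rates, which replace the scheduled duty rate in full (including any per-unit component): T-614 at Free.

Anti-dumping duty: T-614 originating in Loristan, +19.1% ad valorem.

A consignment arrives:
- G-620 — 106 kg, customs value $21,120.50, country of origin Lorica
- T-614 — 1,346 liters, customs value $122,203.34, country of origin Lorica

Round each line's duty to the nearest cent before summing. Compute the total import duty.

$2,428.86

Line 1 (G-620, Lorica, 106 kg, $21,120.50):
Base rate for G-620 is 11.5%.
Origin Lorica is the FTA partner but G-620 is not on the preference list; base rate stands.
Duty = $21,120.50 × 11.5% = $2,428.86.
Line 2 (T-614, Lorica, 1,346 liters, $122,203.34):
Base rate for T-614 is 5.5% + $3.00/liter.
Origin Lorica qualifies under the Bralistan–Lorica agreement and T-614 is covered: preferential rate Free applies instead.
The additional-duty order on T-614 targets Loristan, not Lorica; it does not apply.
Duty = $122,203.34 × 0% = $0.00.
Total = $2,428.86 + $0.00 = $2,428.86.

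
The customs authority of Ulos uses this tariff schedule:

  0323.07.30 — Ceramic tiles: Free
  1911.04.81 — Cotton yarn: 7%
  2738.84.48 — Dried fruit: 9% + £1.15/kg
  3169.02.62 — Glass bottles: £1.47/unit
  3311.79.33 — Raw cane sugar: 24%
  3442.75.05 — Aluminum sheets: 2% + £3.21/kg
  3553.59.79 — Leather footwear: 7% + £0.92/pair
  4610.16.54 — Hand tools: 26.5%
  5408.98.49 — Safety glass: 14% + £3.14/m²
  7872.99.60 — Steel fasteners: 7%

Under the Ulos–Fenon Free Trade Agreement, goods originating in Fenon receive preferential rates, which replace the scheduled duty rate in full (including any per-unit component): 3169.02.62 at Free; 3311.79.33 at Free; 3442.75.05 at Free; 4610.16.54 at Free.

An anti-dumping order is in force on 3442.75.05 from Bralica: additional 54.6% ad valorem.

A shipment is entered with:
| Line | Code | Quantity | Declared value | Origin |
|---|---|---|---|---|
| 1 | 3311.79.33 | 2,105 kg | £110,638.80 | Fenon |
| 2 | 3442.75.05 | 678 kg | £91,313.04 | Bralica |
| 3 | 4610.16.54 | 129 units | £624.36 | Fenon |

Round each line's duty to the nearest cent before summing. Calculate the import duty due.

Line 1 (3311.79.33, Fenon, 2,105 kg, £110,638.80):
Base rate for 3311.79.33 is 24%.
Origin Fenon qualifies under the Ulos–Fenon agreement and 3311.79.33 is covered: preferential rate Free applies instead.
Duty = £110,638.80 × 0% = £0.00.
Line 2 (3442.75.05, Bralica, 678 kg, £91,313.04):
Base rate for 3442.75.05 is 2% + £3.21/kg.
3442.75.05 has an FTA preferential rate, but origin Bralica is not Fenon; base rate stands.
Additional duty on 3442.75.05 from Bralica: +54.6%. Applied ad valorem rate: 2% + 54.6% = 56.6%.
Duty = £91,313.04 × 56.6% + 678 × £3.21 = £53,859.56.
Line 3 (4610.16.54, Fenon, 129 units, £624.36):
Base rate for 4610.16.54 is 26.5%.
Origin Fenon qualifies under the Ulos–Fenon agreement and 4610.16.54 is covered: preferential rate Free applies instead.
Duty = £624.36 × 0% = £0.00.
Total = £0.00 + £53,859.56 + £0.00 = £53,859.56.

£53,859.56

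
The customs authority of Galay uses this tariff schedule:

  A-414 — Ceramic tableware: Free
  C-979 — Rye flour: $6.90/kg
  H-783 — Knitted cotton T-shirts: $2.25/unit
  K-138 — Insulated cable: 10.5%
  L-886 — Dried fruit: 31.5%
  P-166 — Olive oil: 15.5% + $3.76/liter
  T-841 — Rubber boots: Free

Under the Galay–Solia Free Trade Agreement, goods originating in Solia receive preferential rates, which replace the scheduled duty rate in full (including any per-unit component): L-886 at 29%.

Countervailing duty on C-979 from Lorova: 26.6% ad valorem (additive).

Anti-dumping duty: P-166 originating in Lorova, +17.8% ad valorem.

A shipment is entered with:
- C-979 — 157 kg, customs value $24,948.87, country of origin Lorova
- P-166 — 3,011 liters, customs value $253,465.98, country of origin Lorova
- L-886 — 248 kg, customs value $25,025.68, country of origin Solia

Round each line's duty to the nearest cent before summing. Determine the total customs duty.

Line 1 (C-979, Lorova, 157 kg, $24,948.87):
Base rate for C-979 is $6.90/kg.
Additional duty on C-979 from Lorova: +26.6% ad valorem. Applied ad valorem rate = 26.6%.
Duty = $24,948.87 × 26.6% + 157 × $6.90 = $7,719.70.
Line 2 (P-166, Lorova, 3,011 liters, $253,465.98):
Base rate for P-166 is 15.5% + $3.76/liter.
Additional duty on P-166 from Lorova: +17.8%. Applied ad valorem rate: 15.5% + 17.8% = 33.3%.
Duty = $253,465.98 × 33.3% + 3,011 × $3.76 = $95,725.53.
Line 3 (L-886, Solia, 248 kg, $25,025.68):
Base rate for L-886 is 31.5%.
Origin Solia qualifies under the Galay–Solia agreement and L-886 is covered: preferential rate 29% applies instead.
Duty = $25,025.68 × 29% = $7,257.45.
Total = $7,719.70 + $95,725.53 + $7,257.45 = $110,702.68.

$110,702.68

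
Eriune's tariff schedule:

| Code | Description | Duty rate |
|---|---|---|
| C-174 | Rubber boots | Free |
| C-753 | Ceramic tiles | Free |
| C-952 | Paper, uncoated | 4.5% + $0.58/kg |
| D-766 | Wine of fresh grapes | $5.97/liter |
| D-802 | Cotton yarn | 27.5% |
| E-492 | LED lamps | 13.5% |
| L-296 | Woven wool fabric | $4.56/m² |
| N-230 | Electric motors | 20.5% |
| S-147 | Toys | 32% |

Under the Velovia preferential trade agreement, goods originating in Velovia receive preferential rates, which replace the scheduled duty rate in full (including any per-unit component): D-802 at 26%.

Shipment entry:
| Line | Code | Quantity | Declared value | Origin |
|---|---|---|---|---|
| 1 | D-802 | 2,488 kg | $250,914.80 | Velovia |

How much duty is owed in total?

Line 1 (D-802, Velovia, 2,488 kg, $250,914.80):
Base rate for D-802 is 27.5%.
Origin Velovia qualifies under the Eriune–Velovia agreement and D-802 is covered: preferential rate 26% applies instead.
Duty = $250,914.80 × 26% = $65,237.85.

$65,237.85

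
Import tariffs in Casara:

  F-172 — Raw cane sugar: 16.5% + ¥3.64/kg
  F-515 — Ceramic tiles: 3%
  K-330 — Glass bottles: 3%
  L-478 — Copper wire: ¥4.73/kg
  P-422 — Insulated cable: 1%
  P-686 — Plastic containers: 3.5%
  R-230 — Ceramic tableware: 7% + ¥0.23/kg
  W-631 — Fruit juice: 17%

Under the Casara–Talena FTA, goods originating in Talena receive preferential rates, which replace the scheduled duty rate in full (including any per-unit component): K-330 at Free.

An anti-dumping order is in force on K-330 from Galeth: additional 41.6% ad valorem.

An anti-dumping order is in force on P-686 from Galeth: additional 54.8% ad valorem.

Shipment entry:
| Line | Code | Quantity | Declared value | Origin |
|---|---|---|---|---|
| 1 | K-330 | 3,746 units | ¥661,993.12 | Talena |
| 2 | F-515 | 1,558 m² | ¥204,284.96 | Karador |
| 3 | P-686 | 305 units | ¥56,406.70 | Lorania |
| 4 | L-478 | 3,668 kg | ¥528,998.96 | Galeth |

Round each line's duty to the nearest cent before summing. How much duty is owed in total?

¥25,452.42

Line 1 (K-330, Talena, 3,746 units, ¥661,993.12):
Base rate for K-330 is 3%.
Origin Talena qualifies under the Casara–Talena agreement and K-330 is covered: preferential rate Free applies instead.
The additional-duty order on K-330 targets Galeth, not Talena; it does not apply.
Duty = ¥661,993.12 × 0% = ¥0.00.
Line 2 (F-515, Karador, 1,558 m², ¥204,284.96):
Base rate for F-515 is 3%.
Duty = ¥204,284.96 × 3% = ¥6,128.55.
Line 3 (P-686, Lorania, 305 units, ¥56,406.70):
Base rate for P-686 is 3.5%.
The additional-duty order on P-686 targets Galeth, not Lorania; it does not apply.
Duty = ¥56,406.70 × 3.5% = ¥1,974.23.
Line 4 (L-478, Galeth, 3,668 kg, ¥528,998.96):
Base rate for L-478 is ¥4.73/kg.
Duty = 3,668 × ¥4.73 = ¥17,349.64.
Total = ¥0.00 + ¥6,128.55 + ¥1,974.23 + ¥17,349.64 = ¥25,452.42.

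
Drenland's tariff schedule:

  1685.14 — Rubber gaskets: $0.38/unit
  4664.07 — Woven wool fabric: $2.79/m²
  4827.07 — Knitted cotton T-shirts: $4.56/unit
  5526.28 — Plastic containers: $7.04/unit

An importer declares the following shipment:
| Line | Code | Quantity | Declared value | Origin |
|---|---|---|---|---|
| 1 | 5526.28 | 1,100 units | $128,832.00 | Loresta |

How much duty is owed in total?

Line 1 (5526.28, Loresta, 1,100 units, $128,832.00):
Base rate for 5526.28 is $7.04/unit.
Duty = 1,100 × $7.04 = $7,744.00.

$7,744.00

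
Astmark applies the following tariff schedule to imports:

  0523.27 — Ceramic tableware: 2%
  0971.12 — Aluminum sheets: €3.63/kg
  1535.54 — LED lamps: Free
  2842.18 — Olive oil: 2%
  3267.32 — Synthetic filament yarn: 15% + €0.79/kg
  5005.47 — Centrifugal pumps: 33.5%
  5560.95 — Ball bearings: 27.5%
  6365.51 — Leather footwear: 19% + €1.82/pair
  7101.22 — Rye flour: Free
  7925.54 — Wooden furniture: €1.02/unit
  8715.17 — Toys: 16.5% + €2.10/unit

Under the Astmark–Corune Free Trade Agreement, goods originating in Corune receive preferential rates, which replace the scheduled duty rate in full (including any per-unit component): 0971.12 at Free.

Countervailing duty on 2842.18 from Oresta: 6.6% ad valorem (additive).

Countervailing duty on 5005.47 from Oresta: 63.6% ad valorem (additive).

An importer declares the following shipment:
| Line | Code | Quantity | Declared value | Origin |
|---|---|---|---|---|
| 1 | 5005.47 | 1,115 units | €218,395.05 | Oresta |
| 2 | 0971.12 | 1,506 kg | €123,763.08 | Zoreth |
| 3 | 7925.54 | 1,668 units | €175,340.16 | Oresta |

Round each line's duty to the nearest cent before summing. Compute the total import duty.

Line 1 (5005.47, Oresta, 1,115 units, €218,395.05):
Base rate for 5005.47 is 33.5%.
Additional duty on 5005.47 from Oresta: +63.6%. Applied ad valorem rate: 33.5% + 63.6% = 97.1%.
Duty = €218,395.05 × 97.1% = €212,061.59.
Line 2 (0971.12, Zoreth, 1,506 kg, €123,763.08):
Base rate for 0971.12 is €3.63/kg.
0971.12 has an FTA preferential rate, but origin Zoreth is not Corune; base rate stands.
Duty = 1,506 × €3.63 = €5,466.78.
Line 3 (7925.54, Oresta, 1,668 units, €175,340.16):
Base rate for 7925.54 is €1.02/unit.
Duty = 1,668 × €1.02 = €1,701.36.
Total = €212,061.59 + €5,466.78 + €1,701.36 = €219,229.73.

€219,229.73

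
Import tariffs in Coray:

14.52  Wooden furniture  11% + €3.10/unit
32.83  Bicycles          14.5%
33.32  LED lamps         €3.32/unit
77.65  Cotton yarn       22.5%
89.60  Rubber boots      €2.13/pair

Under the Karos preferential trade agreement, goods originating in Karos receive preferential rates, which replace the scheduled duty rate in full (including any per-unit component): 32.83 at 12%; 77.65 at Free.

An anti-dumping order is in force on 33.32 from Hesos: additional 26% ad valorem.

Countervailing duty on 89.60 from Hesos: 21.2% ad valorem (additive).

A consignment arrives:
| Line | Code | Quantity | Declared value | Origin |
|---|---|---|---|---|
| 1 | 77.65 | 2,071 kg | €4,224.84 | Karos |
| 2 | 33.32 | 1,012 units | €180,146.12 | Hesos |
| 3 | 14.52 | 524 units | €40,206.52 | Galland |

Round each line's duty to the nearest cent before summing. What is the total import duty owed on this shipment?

Line 1 (77.65, Karos, 2,071 kg, €4,224.84):
Base rate for 77.65 is 22.5%.
Origin Karos qualifies under the Coray–Karos agreement and 77.65 is covered: preferential rate Free applies instead.
Duty = €4,224.84 × 0% = €0.00.
Line 2 (33.32, Hesos, 1,012 units, €180,146.12):
Base rate for 33.32 is €3.32/unit.
Additional duty on 33.32 from Hesos: +26% ad valorem. Applied ad valorem rate = 26%.
Duty = €180,146.12 × 26% + 1,012 × €3.32 = €50,197.83.
Line 3 (14.52, Galland, 524 units, €40,206.52):
Base rate for 14.52 is 11% + €3.10/unit.
Duty = €40,206.52 × 11% + 524 × €3.10 = €6,047.12.
Total = €0.00 + €50,197.83 + €6,047.12 = €56,244.95.

€56,244.95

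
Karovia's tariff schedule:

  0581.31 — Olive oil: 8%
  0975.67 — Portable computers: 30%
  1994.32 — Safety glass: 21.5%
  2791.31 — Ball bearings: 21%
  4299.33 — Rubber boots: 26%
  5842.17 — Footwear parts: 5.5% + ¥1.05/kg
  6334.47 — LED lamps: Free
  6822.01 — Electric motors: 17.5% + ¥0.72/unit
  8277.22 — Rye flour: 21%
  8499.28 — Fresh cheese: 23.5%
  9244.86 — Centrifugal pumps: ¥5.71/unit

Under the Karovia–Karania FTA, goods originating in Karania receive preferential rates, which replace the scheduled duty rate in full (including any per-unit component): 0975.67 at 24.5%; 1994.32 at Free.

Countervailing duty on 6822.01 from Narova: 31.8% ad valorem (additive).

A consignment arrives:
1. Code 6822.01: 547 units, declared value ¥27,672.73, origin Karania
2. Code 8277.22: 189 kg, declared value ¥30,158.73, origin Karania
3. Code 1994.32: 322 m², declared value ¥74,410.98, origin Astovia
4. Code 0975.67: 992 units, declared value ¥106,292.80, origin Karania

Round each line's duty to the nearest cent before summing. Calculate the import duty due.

¥53,610.00

Line 1 (6822.01, Karania, 547 units, ¥27,672.73):
Base rate for 6822.01 is 17.5% + ¥0.72/unit.
Origin Karania is the FTA partner but 6822.01 is not on the preference list; base rate stands.
The additional-duty order on 6822.01 targets Narova, not Karania; it does not apply.
Duty = ¥27,672.73 × 17.5% + 547 × ¥0.72 = ¥5,236.57.
Line 2 (8277.22, Karania, 189 kg, ¥30,158.73):
Base rate for 8277.22 is 21%.
Origin Karania is the FTA partner but 8277.22 is not on the preference list; base rate stands.
Duty = ¥30,158.73 × 21% = ¥6,333.33.
Line 3 (1994.32, Astovia, 322 m², ¥74,410.98):
Base rate for 1994.32 is 21.5%.
1994.32 has an FTA preferential rate, but origin Astovia is not Karania; base rate stands.
Duty = ¥74,410.98 × 21.5% = ¥15,998.36.
Line 4 (0975.67, Karania, 992 units, ¥106,292.80):
Base rate for 0975.67 is 30%.
Origin Karania qualifies under the Karovia–Karania agreement and 0975.67 is covered: preferential rate 24.5% applies instead.
Duty = ¥106,292.80 × 24.5% = ¥26,041.74.
Total = ¥5,236.57 + ¥6,333.33 + ¥15,998.36 + ¥26,041.74 = ¥53,610.00.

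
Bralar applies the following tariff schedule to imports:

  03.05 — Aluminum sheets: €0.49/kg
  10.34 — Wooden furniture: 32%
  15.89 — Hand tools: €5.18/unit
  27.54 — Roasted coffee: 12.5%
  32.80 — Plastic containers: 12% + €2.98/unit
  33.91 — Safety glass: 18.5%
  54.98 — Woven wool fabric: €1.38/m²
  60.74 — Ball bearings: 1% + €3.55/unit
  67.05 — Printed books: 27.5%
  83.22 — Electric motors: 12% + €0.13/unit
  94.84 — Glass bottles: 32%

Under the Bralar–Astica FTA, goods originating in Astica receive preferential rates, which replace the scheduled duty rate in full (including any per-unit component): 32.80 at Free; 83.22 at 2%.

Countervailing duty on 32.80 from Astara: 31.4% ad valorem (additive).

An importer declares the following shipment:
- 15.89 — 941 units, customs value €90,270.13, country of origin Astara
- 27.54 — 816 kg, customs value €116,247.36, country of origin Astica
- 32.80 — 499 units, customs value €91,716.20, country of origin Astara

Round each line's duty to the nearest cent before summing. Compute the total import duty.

Line 1 (15.89, Astara, 941 units, €90,270.13):
Base rate for 15.89 is €5.18/unit.
Duty = 941 × €5.18 = €4,874.38.
Line 2 (27.54, Astica, 816 kg, €116,247.36):
Base rate for 27.54 is 12.5%.
Origin Astica is the FTA partner but 27.54 is not on the preference list; base rate stands.
Duty = €116,247.36 × 12.5% = €14,530.92.
Line 3 (32.80, Astara, 499 units, €91,716.20):
Base rate for 32.80 is 12% + €2.98/unit.
32.80 has an FTA preferential rate, but origin Astara is not Astica; base rate stands.
Additional duty on 32.80 from Astara: +31.4%. Applied ad valorem rate: 12% + 31.4% = 43.4%.
Duty = €91,716.20 × 43.4% + 499 × €2.98 = €41,291.85.
Total = €4,874.38 + €14,530.92 + €41,291.85 = €60,697.15.

€60,697.15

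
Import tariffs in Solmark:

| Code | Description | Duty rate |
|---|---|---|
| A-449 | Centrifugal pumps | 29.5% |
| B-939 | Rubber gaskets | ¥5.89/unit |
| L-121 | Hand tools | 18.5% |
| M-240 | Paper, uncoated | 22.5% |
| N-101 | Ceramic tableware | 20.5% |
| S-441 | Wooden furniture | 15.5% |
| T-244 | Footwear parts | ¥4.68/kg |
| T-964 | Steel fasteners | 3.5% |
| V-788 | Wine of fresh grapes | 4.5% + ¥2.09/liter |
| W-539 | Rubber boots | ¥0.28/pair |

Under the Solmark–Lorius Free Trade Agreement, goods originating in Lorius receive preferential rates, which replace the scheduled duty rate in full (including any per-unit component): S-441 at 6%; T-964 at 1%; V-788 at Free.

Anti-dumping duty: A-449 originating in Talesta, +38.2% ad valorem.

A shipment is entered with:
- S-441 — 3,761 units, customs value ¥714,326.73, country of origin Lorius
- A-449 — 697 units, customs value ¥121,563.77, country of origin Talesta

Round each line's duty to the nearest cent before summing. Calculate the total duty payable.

Line 1 (S-441, Lorius, 3,761 units, ¥714,326.73):
Base rate for S-441 is 15.5%.
Origin Lorius qualifies under the Solmark–Lorius agreement and S-441 is covered: preferential rate 6% applies instead.
Duty = ¥714,326.73 × 6% = ¥42,859.60.
Line 2 (A-449, Talesta, 697 units, ¥121,563.77):
Base rate for A-449 is 29.5%.
Additional duty on A-449 from Talesta: +38.2%. Applied ad valorem rate: 29.5% + 38.2% = 67.7%.
Duty = ¥121,563.77 × 67.7% = ¥82,298.67.
Total = ¥42,859.60 + ¥82,298.67 = ¥125,158.27.

¥125,158.27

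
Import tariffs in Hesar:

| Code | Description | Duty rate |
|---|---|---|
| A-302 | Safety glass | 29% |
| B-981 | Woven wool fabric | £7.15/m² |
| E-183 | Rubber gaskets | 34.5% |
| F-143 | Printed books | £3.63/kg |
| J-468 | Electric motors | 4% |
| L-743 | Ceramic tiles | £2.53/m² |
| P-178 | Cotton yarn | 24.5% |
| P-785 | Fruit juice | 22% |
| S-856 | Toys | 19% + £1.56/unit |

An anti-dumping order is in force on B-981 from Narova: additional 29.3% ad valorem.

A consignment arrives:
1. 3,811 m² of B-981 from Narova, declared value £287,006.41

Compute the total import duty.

£111,341.53

Line 1 (B-981, Narova, 3,811 m², £287,006.41):
Base rate for B-981 is £7.15/m².
Additional duty on B-981 from Narova: +29.3% ad valorem. Applied ad valorem rate = 29.3%.
Duty = £287,006.41 × 29.3% + 3,811 × £7.15 = £111,341.53.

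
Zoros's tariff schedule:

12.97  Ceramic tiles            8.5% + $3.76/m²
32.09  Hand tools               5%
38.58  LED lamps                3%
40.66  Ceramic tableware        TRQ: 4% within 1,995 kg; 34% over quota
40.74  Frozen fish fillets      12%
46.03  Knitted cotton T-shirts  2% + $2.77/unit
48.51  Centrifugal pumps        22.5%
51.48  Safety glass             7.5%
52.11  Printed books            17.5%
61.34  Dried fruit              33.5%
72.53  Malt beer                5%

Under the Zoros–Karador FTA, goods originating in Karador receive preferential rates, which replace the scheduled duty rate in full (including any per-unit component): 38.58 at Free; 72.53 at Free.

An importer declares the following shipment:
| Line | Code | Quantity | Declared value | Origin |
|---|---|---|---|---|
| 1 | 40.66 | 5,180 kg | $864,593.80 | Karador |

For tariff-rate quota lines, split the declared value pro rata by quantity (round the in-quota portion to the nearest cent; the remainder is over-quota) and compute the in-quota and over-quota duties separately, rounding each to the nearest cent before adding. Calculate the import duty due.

Line 1 (40.66, Karador, 5,180 kg, $864,593.80):
Code 40.66 is under a tariff-rate quota (threshold 1,995 kg). In-quota: 1,995 kg at 4%; over-quota: 3,185 kg at 34%.
Pro-rata value split: in-quota = $864,593.80 × 1,995/5,180 = $332,985.45; over-quota = $864,593.80 − $332,985.45 = $531,608.35.
In-quota duty = $332,985.45 × 4% = $13,319.42. Over-quota duty = $531,608.35 × 34% = $180,746.84.
Line duty = $13,319.42 + $180,746.84 = $194,066.26.

$194,066.26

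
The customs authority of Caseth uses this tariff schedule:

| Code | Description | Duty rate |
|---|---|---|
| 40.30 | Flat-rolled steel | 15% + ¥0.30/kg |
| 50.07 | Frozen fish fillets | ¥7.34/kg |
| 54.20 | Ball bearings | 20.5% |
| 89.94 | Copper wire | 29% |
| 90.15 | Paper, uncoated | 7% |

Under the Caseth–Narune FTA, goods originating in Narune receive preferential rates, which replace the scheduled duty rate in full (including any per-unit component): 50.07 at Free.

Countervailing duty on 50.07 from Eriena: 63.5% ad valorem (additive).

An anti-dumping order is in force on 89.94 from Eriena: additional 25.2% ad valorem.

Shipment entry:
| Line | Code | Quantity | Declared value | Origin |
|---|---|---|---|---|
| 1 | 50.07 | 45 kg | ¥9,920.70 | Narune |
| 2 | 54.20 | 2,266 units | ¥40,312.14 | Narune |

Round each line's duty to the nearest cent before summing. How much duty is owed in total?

Line 1 (50.07, Narune, 45 kg, ¥9,920.70):
Base rate for 50.07 is ¥7.34/kg.
Origin Narune qualifies under the Caseth–Narune agreement and 50.07 is covered: preferential rate Free applies instead.
The additional-duty order on 50.07 targets Eriena, not Narune; it does not apply.
Duty = ¥9,920.70 × 0% = ¥0.00.
Line 2 (54.20, Narune, 2,266 units, ¥40,312.14):
Base rate for 54.20 is 20.5%.
Origin Narune is the FTA partner but 54.20 is not on the preference list; base rate stands.
Duty = ¥40,312.14 × 20.5% = ¥8,263.99.
Total = ¥0.00 + ¥8,263.99 = ¥8,263.99.

¥8,263.99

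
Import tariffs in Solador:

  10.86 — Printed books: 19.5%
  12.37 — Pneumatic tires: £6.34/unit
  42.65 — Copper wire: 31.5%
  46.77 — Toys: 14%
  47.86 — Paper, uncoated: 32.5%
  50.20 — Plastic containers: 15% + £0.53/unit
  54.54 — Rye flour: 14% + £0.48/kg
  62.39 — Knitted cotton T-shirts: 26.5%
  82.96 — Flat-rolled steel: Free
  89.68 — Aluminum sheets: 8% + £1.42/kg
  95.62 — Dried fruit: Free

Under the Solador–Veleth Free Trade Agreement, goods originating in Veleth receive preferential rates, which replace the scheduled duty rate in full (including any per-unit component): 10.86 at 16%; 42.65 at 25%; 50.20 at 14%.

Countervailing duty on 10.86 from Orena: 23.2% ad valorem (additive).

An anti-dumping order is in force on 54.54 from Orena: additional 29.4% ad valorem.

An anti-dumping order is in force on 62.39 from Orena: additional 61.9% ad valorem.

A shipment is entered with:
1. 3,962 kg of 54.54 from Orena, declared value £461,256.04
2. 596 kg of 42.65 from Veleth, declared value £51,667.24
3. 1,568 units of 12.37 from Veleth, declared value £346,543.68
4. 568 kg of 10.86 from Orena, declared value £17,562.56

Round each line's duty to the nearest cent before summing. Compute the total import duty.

£232,444.02

Line 1 (54.54, Orena, 3,962 kg, £461,256.04):
Base rate for 54.54 is 14% + £0.48/kg.
Additional duty on 54.54 from Orena: +29.4%. Applied ad valorem rate: 14% + 29.4% = 43.4%.
Duty = £461,256.04 × 43.4% + 3,962 × £0.48 = £202,086.88.
Line 2 (42.65, Veleth, 596 kg, £51,667.24):
Base rate for 42.65 is 31.5%.
Origin Veleth qualifies under the Solador–Veleth agreement and 42.65 is covered: preferential rate 25% applies instead.
Duty = £51,667.24 × 25% = £12,916.81.
Line 3 (12.37, Veleth, 1,568 units, £346,543.68):
Base rate for 12.37 is £6.34/unit.
Origin Veleth is the FTA partner but 12.37 is not on the preference list; base rate stands.
Duty = 1,568 × £6.34 = £9,941.12.
Line 4 (10.86, Orena, 568 kg, £17,562.56):
Base rate for 10.86 is 19.5%.
10.86 has an FTA preferential rate, but origin Orena is not Veleth; base rate stands.
Additional duty on 10.86 from Orena: +23.2%. Applied ad valorem rate: 19.5% + 23.2% = 42.7%.
Duty = £17,562.56 × 42.7% = £7,499.21.
Total = £202,086.88 + £12,916.81 + £9,941.12 + £7,499.21 = £232,444.02.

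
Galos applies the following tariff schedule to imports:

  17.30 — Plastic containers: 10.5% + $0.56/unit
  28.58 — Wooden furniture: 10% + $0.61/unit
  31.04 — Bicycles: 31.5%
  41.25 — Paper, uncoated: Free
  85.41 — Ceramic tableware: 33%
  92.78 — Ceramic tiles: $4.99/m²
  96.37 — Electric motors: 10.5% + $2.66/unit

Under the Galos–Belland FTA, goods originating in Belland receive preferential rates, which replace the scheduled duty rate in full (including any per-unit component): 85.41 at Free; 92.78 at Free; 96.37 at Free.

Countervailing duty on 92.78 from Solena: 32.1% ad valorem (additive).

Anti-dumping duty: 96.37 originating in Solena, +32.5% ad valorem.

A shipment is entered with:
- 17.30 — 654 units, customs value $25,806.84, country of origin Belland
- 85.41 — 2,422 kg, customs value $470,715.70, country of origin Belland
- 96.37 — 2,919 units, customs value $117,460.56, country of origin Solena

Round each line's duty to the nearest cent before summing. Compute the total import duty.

Line 1 (17.30, Belland, 654 units, $25,806.84):
Base rate for 17.30 is 10.5% + $0.56/unit.
Origin Belland is the FTA partner but 17.30 is not on the preference list; base rate stands.
Duty = $25,806.84 × 10.5% + 654 × $0.56 = $3,075.96.
Line 2 (85.41, Belland, 2,422 kg, $470,715.70):
Base rate for 85.41 is 33%.
Origin Belland qualifies under the Galos–Belland agreement and 85.41 is covered: preferential rate Free applies instead.
Duty = $470,715.70 × 0% = $0.00.
Line 3 (96.37, Solena, 2,919 units, $117,460.56):
Base rate for 96.37 is 10.5% + $2.66/unit.
96.37 has an FTA preferential rate, but origin Solena is not Belland; base rate stands.
Additional duty on 96.37 from Solena: +32.5%. Applied ad valorem rate: 10.5% + 32.5% = 43%.
Duty = $117,460.56 × 43% + 2,919 × $2.66 = $58,272.58.
Total = $3,075.96 + $0.00 + $58,272.58 = $61,348.54.

$61,348.54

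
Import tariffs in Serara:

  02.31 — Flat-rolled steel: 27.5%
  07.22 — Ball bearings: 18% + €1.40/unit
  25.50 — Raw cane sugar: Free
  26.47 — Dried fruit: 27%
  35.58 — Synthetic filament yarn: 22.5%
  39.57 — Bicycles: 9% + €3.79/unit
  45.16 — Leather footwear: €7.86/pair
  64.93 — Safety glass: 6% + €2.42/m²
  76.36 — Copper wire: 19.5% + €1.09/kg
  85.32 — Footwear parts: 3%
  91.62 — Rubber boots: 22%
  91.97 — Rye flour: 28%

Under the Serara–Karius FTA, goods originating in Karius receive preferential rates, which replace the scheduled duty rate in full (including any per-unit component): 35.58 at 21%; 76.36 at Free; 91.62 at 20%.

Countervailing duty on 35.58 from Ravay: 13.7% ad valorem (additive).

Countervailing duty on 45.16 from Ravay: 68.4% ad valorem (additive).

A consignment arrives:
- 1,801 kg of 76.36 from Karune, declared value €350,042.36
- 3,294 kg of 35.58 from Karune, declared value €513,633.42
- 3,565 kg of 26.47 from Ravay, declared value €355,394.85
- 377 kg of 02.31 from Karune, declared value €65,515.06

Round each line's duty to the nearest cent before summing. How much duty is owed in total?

Line 1 (76.36, Karune, 1,801 kg, €350,042.36):
Base rate for 76.36 is 19.5% + €1.09/kg.
76.36 has an FTA preferential rate, but origin Karune is not Karius; base rate stands.
Duty = €350,042.36 × 19.5% + 1,801 × €1.09 = €70,221.35.
Line 2 (35.58, Karune, 3,294 kg, €513,633.42):
Base rate for 35.58 is 22.5%.
35.58 has an FTA preferential rate, but origin Karune is not Karius; base rate stands.
The additional-duty order on 35.58 targets Ravay, not Karune; it does not apply.
Duty = €513,633.42 × 22.5% = €115,567.52.
Line 3 (26.47, Ravay, 3,565 kg, €355,394.85):
Base rate for 26.47 is 27%.
Duty = €355,394.85 × 27% = €95,956.61.
Line 4 (02.31, Karune, 377 kg, €65,515.06):
Base rate for 02.31 is 27.5%.
Duty = €65,515.06 × 27.5% = €18,016.64.
Total = €70,221.35 + €115,567.52 + €95,956.61 + €18,016.64 = €299,762.12.

€299,762.12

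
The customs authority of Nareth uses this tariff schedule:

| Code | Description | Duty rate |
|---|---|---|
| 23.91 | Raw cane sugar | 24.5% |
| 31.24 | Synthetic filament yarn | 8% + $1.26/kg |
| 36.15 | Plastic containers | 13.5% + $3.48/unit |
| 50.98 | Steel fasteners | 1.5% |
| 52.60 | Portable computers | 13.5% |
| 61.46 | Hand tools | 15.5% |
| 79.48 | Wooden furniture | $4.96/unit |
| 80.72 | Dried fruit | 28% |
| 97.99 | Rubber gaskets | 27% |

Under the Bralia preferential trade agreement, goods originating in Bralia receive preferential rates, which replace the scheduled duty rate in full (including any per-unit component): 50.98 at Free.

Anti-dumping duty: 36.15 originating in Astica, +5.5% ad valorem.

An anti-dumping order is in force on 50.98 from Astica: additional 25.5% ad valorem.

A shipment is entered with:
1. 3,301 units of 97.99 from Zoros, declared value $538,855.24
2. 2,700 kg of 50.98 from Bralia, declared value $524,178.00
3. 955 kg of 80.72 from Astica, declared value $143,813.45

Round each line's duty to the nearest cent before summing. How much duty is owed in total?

$185,758.68

Line 1 (97.99, Zoros, 3,301 units, $538,855.24):
Base rate for 97.99 is 27%.
Duty = $538,855.24 × 27% = $145,490.91.
Line 2 (50.98, Bralia, 2,700 kg, $524,178.00):
Base rate for 50.98 is 1.5%.
Origin Bralia qualifies under the Nareth–Bralia agreement and 50.98 is covered: preferential rate Free applies instead.
The additional-duty order on 50.98 targets Astica, not Bralia; it does not apply.
Duty = $524,178.00 × 0% = $0.00.
Line 3 (80.72, Astica, 955 kg, $143,813.45):
Base rate for 80.72 is 28%.
Duty = $143,813.45 × 28% = $40,267.77.
Total = $145,490.91 + $0.00 + $40,267.77 = $185,758.68.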